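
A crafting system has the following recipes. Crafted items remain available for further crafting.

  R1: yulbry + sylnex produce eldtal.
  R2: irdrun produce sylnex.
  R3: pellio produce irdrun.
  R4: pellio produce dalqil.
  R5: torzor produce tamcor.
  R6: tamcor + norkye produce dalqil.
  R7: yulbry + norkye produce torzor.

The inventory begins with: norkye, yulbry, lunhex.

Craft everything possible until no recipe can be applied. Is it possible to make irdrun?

irdrun would need pellio (R3), but pellio is never obtained.

No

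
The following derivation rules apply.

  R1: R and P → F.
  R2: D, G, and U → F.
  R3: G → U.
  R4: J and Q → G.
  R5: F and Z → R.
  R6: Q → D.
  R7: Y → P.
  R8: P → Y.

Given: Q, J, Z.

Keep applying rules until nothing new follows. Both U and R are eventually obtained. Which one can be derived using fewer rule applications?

U: From J and Q, R4 gives G. From G, R3 gives U. [2 rule applications]
R: J and Q hold, so G follows (R4). From Q, R6 gives D. G holds, so U follows (R3). From D, G, and U, R2 gives F. F and Z hold, so R follows (R5). [5 rule applications]
U needs fewer.

U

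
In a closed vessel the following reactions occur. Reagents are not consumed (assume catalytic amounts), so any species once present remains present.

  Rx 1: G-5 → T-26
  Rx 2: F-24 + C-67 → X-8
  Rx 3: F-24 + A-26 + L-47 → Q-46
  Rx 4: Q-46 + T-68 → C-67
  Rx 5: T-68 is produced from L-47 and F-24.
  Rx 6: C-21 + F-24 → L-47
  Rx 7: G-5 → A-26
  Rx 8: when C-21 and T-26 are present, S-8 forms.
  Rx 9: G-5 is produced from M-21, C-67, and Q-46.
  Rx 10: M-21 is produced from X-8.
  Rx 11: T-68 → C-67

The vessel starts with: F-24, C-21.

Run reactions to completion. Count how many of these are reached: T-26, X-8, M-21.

2

C-21 and F-24 present → L-47 forms (Rx 6).
L-47 and F-24 present → T-68 forms (Rx 5).
T-68 present → C-67 forms (Rx 11).
F-24 and C-67 present → X-8 forms (Rx 2).
X-8 present → M-21 forms (Rx 10).
T-26 would need G-5 (Rx 1), but G-5 never forms.
X-8: reached.
M-21: reached.
Reached: X-8 and M-21 — 2 of the 3.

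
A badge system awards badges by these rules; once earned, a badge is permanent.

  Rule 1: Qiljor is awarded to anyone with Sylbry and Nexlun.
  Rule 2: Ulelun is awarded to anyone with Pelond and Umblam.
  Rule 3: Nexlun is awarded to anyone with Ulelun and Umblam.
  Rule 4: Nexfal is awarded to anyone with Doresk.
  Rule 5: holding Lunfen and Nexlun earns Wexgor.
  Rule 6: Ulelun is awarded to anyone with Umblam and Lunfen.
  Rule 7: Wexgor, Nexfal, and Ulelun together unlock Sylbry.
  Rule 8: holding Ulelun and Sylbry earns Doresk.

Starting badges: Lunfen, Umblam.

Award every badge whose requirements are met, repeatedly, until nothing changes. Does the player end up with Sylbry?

No

Sylbry would need Wexgor, Nexfal, and Ulelun (Rule 7), but Nexfal is never earned.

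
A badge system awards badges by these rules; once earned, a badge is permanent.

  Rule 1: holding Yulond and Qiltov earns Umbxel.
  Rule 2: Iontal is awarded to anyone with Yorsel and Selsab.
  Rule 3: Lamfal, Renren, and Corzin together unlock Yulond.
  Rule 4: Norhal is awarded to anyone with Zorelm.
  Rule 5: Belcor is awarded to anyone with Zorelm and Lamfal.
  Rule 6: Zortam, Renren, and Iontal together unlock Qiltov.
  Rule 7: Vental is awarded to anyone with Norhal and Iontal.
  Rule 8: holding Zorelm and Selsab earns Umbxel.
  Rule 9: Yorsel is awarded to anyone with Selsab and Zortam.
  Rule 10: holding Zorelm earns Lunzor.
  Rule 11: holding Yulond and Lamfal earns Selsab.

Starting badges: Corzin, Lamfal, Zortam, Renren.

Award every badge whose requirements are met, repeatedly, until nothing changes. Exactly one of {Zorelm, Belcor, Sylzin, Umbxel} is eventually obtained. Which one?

Umbxel

With Lamfal, Renren, and Corzin, Yulond is earned (Rule 3).
With Yulond and Lamfal, Selsab is earned (Rule 11).
With Selsab and Zortam, Yorsel is earned (Rule 9).
With Yorsel and Selsab, Iontal is earned (Rule 2).
With Zortam, Renren, and Iontal, Qiltov is earned (Rule 6).
With Yulond and Qiltov, Umbxel is earned (Rule 1).
No rule produces Sylzin, and it is not given. Belcor would need Zorelm and Lamfal (Rule 5), but Zorelm is never earned. No rule produces Zorelm, and it is not given.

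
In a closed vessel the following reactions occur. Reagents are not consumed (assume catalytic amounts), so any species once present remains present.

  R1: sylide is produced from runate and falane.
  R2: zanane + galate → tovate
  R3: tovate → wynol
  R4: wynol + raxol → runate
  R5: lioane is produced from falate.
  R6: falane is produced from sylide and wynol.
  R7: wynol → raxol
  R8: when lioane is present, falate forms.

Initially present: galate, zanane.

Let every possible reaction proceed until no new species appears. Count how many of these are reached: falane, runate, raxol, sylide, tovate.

3

zanane and galate present → tovate forms (R2).
tovate present → wynol forms (R3).
wynol present → raxol forms (R7).
wynol and raxol present → runate forms (R4).
falane would need sylide and wynol (R6), but sylide never forms.
runate: reached.
raxol: reached.
sylide would need runate and falane (R1), but falane never forms.
tovate: reached.
Reached: runate, raxol, and tovate — 3 of the 5.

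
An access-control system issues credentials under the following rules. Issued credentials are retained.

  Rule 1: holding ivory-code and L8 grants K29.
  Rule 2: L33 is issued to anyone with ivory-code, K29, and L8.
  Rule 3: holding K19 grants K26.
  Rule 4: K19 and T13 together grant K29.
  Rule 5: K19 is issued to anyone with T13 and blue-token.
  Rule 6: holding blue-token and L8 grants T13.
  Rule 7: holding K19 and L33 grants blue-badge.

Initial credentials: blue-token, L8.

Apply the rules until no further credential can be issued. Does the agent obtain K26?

Holding blue-token and L8 grants T13 (Rule 6).
Holding T13 and blue-token grants K19 (Rule 5).
Holding K19 grants K26 (Rule 3).

Yes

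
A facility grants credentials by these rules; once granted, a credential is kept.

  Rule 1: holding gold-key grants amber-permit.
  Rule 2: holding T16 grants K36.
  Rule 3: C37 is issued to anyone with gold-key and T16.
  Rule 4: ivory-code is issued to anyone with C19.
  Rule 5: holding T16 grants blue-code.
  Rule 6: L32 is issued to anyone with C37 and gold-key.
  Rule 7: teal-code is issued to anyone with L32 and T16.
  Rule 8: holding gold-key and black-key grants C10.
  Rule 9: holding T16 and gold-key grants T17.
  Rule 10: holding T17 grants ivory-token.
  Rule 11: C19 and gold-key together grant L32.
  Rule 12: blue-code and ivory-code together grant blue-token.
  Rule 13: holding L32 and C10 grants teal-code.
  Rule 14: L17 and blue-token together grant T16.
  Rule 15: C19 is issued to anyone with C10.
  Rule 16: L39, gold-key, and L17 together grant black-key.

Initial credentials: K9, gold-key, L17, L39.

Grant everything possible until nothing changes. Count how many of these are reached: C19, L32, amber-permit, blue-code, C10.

4

Holding gold-key grants amber-permit (Rule 1).
Holding L39, gold-key, and L17 grants black-key (Rule 16).
Holding gold-key and black-key grants C10 (Rule 8).
Holding C10 grants C19 (Rule 15).
Holding C19 and gold-key grants L32 (Rule 11).
C19: reached.
L32: reached.
amber-permit: reached.
blue-code would need T16 (Rule 5), but T16 is never granted.
C10: reached.
Reached: C19, L32, amber-permit, and C10 — 4 of the 5.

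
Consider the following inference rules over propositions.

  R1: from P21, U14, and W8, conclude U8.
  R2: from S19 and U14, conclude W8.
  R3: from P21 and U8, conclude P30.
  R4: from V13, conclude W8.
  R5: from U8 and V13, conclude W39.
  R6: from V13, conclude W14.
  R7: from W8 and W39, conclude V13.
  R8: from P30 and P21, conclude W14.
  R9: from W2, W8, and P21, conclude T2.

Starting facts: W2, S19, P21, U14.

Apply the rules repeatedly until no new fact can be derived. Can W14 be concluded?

S19 and U14 hold, so W8 follows (R2).
From P21, U14, and W8, R1 gives U8.
P21 and U8 hold, so P30 follows (R3).
P30 and P21 hold, so W14 follows (R8).

Yes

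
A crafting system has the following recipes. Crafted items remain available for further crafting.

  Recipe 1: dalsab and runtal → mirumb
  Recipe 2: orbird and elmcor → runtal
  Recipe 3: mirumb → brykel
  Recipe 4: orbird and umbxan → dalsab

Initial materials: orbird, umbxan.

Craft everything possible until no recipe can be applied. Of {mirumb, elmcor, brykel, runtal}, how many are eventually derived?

0

mirumb would need dalsab and runtal (Recipe 1), but runtal is never obtained.
No rule produces elmcor, and it is not given.
brykel would need mirumb (Recipe 3), but mirumb is never obtained.
runtal would need orbird and elmcor (Recipe 2), but elmcor is never obtained.
None of the 4 are reached.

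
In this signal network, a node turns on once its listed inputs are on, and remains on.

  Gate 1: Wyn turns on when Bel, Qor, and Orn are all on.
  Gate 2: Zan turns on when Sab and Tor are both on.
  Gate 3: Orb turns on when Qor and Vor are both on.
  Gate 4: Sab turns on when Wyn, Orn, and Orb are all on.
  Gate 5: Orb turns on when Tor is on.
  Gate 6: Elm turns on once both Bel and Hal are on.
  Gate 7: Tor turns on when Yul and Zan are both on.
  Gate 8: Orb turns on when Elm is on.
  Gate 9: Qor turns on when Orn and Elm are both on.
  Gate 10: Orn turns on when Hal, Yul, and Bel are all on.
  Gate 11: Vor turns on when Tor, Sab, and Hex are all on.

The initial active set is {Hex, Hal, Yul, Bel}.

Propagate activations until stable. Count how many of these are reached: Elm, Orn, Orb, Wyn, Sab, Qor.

6

Bel and Hal are on, so Elm turns on (Gate 6).
Gate 10: Hal, Yul, and Bel on → Orn on.
Gate 9: Orn and Elm on → Qor on.
Gate 8: Elm on → Orb on.
Bel, Qor, and Orn are on, so Wyn turns on (Gate 1).
Wyn, Orn, and Orb are on, so Sab turns on (Gate 4).
Elm: reached.
Orn: reached.
Orb: reached.
Wyn: reached.
Sab: reached.
Qor: reached.
All 6 are reached.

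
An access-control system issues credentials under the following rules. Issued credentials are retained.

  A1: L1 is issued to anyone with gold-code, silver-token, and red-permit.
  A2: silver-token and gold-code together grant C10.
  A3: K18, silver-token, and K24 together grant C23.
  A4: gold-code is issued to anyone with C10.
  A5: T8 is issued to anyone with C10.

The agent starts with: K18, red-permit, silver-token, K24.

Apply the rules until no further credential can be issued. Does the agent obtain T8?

No

T8 would need C10 (A5), but C10 is never granted.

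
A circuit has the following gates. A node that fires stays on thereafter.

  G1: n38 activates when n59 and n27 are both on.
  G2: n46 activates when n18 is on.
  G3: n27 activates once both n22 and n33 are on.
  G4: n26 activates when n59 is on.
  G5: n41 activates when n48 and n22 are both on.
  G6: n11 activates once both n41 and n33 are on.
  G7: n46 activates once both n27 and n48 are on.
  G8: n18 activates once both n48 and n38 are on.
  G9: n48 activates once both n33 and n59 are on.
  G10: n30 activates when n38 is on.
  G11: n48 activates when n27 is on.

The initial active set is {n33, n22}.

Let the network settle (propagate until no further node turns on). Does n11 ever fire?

G3: n22 and n33 on → n27 on.
n27 is on, so n48 activates (G11).
G5: n48 and n22 on → n41 on.
G6: n41 and n33 on → n11 on.

Yes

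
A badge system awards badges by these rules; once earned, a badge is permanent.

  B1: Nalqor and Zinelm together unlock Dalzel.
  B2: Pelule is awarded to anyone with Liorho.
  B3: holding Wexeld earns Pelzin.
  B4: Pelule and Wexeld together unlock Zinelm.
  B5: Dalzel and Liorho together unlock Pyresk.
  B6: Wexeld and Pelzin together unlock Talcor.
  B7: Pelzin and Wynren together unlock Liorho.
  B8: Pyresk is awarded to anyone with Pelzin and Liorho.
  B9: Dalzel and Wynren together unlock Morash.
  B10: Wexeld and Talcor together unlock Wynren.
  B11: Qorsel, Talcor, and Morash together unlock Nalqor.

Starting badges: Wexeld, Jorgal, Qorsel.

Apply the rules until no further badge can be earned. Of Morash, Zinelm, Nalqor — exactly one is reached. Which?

With Wexeld, Pelzin is earned (B3).
With Wexeld and Pelzin, Talcor is earned (B6).
With Wexeld and Talcor, Wynren is earned (B10).
With Pelzin and Wynren, Liorho is earned (B7).
With Liorho, Pelule is earned (B2).
With Pelule and Wexeld, Zinelm is earned (B4).
Nalqor would need Qorsel, Talcor, and Morash (B11), but Morash is never earned. Morash would need Dalzel and Wynren (B9), but Dalzel is never earned.

Zinelm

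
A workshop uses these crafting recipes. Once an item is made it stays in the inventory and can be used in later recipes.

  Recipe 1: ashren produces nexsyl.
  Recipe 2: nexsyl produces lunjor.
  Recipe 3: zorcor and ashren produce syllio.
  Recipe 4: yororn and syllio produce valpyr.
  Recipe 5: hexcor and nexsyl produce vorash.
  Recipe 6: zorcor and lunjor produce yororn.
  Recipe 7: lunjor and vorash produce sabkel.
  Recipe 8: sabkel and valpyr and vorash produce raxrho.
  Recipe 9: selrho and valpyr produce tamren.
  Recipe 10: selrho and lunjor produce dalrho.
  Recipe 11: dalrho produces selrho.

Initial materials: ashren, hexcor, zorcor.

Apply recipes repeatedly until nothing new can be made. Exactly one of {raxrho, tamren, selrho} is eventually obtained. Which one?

raxrho

Using Recipe 1, ashren makes nexsyl.
zorcor and ashren → syllio (Recipe 3).
nexsyl → lunjor (Recipe 2).
Using Recipe 5, hexcor and nexsyl make vorash.
Using Recipe 7, lunjor and vorash make sabkel.
zorcor and lunjor → yororn (Recipe 6).
Using Recipe 4, yororn and syllio make valpyr.
sabkel and valpyr and vorash → raxrho (Recipe 8).
tamren would need selrho and valpyr (Recipe 9), but selrho is never obtained. selrho would need dalrho (Recipe 11), but dalrho is never obtained.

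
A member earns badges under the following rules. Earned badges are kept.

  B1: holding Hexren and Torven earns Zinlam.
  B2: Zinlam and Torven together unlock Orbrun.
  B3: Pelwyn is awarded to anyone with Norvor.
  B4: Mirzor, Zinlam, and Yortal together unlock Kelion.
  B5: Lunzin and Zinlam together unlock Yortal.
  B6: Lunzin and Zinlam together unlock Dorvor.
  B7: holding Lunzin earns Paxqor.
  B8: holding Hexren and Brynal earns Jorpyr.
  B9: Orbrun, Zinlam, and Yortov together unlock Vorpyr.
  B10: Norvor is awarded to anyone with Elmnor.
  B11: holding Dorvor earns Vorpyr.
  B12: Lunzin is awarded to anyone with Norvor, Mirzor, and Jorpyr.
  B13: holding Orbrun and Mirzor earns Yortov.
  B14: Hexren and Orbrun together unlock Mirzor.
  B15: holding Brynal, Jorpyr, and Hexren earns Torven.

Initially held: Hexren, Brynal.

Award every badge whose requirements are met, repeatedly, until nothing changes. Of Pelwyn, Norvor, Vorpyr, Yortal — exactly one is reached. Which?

Vorpyr

With Hexren and Brynal, Jorpyr is earned (B8).
With Brynal, Jorpyr, and Hexren, Torven is earned (B15).
With Hexren and Torven, Zinlam is earned (B1).
With Zinlam and Torven, Orbrun is earned (B2).
With Hexren and Orbrun, Mirzor is earned (B14).
With Orbrun and Mirzor, Yortov is earned (B13).
With Orbrun, Zinlam, and Yortov, Vorpyr is earned (B9).
Yortal would need Lunzin and Zinlam (B5), but Lunzin is never earned. Pelwyn would need Norvor (B3), but Norvor is never earned. Norvor would need Elmnor (B10), but Elmnor is never earned.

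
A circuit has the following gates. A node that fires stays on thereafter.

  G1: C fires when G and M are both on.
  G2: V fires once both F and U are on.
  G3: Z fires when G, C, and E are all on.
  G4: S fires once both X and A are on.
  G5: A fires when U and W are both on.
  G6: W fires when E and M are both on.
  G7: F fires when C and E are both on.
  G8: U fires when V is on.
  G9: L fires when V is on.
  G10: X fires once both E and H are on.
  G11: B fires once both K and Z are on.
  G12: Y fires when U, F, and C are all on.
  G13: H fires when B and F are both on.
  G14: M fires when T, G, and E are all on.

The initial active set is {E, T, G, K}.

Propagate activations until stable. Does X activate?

Yes

G14: T, G, and E on → M on.
G and M are on, so C fires (G1).
G7: C and E on → F on.
G, C, and E are on, so Z fires (G3).
K and Z are on, so B fires (G11).
G13: B and F on → H on.
E and H are on, so X fires (G10).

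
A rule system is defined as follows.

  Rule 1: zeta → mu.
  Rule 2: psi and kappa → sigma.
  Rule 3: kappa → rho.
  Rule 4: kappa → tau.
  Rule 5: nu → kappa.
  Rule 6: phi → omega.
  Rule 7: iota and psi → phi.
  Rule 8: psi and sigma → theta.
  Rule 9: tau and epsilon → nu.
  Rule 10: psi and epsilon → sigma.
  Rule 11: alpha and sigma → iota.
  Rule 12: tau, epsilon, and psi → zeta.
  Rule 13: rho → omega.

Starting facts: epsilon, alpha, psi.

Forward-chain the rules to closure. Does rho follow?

No

rho would need kappa (Rule 3), but kappa is never established.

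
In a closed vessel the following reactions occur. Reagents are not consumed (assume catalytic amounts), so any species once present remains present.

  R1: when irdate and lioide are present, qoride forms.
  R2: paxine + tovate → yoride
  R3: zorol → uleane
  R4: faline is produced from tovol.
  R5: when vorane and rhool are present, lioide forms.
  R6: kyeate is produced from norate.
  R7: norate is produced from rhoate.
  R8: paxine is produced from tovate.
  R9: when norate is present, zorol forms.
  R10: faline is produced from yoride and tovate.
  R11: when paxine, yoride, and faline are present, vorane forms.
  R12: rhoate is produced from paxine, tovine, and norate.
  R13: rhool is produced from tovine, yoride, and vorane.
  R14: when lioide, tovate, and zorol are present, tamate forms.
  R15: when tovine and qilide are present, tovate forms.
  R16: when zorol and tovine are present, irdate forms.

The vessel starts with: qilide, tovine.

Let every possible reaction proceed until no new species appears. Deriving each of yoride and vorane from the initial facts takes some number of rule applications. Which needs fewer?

yoride: tovine and qilide present → tovate forms (R15). tovate present → paxine forms (R8). paxine and tovate present → yoride forms (R2). [3 rule applications]
vorane: tovine and qilide present → tovate forms (R15). tovate present → paxine forms (R8). paxine and tovate present → yoride forms (R2). yoride and tovate present → faline forms (R10). paxine, yoride, and faline present → vorane forms (R11). [5 rule applications]
yoride needs fewer.

yoride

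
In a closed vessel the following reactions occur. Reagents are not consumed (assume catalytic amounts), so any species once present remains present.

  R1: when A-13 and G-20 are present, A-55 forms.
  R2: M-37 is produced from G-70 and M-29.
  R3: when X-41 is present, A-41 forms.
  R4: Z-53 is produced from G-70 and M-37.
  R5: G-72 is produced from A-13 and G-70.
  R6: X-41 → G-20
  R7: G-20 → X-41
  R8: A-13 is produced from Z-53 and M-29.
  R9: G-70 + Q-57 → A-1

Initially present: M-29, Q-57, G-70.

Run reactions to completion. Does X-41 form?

X-41 would need G-20 (R7), but G-20 never forms.

No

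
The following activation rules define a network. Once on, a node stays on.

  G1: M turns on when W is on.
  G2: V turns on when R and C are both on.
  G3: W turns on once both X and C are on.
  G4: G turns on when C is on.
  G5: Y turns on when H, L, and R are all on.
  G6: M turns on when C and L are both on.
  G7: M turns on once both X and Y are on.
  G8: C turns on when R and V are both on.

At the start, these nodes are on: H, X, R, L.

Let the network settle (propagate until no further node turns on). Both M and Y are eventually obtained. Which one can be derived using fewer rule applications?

Y: G5: H, L, and R on → Y on. [1 rule application]
M: H, L, and R are on, so Y turns on (G5). G7: X and Y on → M on. [2 rule applications]
Y needs fewer.

Y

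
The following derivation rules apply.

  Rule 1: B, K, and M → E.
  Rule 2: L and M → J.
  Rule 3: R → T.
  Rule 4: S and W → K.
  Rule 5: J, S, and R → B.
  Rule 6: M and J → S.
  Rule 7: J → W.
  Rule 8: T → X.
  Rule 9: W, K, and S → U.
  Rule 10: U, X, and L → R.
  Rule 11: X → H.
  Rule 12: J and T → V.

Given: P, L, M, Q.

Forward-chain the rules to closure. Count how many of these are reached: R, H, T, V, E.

R would need U, X, and L (Rule 10), but X is never established.
H would need X (Rule 11), but X is never established.
T would need R (Rule 3), but R is never established.
V would need J and T (Rule 12), but T is never established.
E would need B, K, and M (Rule 1), but B is never established.
None of the 5 are reached.

0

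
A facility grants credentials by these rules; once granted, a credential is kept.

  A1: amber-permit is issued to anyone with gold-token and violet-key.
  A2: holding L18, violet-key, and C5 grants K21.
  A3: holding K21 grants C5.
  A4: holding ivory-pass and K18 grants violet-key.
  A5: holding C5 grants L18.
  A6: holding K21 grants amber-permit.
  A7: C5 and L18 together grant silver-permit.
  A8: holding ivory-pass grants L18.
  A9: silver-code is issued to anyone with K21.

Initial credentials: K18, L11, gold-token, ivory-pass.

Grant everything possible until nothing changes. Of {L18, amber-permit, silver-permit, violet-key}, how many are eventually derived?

Holding ivory-pass grants L18 (A8).
Holding ivory-pass and K18 grants violet-key (A4).
Holding gold-token and violet-key grants amber-permit (A1).
L18: reached.
amber-permit: reached.
silver-permit would need C5 and L18 (A7), but C5 is never granted.
violet-key: reached.
Reached: L18, amber-permit, and violet-key — 3 of the 4.

3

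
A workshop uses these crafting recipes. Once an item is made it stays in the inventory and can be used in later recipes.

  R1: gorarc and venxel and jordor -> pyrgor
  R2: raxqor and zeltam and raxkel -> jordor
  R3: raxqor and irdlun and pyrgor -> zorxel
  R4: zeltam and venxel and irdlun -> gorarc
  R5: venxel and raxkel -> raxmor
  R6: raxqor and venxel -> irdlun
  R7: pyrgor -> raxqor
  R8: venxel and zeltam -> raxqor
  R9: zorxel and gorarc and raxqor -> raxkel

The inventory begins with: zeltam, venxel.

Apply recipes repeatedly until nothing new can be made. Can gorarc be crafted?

Yes

Using R8, venxel and zeltam make raxqor.
Using R6, raxqor and venxel make irdlun.
zeltam and venxel and irdlun -> gorarc (R4).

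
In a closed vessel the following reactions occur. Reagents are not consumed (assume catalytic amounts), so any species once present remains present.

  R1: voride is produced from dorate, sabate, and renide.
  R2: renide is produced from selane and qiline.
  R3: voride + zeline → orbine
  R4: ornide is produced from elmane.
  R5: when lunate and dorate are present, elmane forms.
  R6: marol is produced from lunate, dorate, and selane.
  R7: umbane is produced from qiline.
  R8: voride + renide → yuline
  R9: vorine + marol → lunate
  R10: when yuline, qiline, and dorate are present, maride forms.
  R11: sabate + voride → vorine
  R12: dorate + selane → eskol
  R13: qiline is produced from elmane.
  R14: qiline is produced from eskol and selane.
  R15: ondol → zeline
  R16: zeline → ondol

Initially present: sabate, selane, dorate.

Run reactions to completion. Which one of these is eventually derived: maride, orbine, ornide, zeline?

maride

dorate and selane present → eskol forms (R12).
eskol and selane present → qiline forms (R14).
selane and qiline present → renide forms (R2).
dorate, sabate, and renide present → voride forms (R1).
voride and renide present → yuline forms (R8).
yuline, qiline, and dorate present → maride forms (R10).
orbine would need voride and zeline (R3), but zeline never forms. zeline would need ondol (R15), but ondol never forms. ornide would need elmane (R4), but elmane never forms.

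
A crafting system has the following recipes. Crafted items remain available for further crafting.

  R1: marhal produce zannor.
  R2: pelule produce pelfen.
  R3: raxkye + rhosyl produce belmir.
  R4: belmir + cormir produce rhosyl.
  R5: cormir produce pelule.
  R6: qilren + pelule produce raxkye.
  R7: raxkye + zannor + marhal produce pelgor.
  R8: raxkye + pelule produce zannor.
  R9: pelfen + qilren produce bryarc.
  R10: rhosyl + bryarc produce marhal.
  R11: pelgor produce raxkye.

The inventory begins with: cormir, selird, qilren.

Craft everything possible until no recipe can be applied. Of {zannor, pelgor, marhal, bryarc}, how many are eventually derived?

2

cormir → pelule (R5).
qilren + pelule → raxkye (R6).
Using R2, pelule makes pelfen.
Using R8, raxkye and pelule make zannor.
Using R9, pelfen and qilren make bryarc.
zannor: reached.
pelgor would need raxkye, zannor, and marhal (R7), but marhal is never obtained.
marhal would need rhosyl and bryarc (R10), but rhosyl is never obtained.
bryarc: reached.
Reached: zannor and bryarc — 2 of the 4.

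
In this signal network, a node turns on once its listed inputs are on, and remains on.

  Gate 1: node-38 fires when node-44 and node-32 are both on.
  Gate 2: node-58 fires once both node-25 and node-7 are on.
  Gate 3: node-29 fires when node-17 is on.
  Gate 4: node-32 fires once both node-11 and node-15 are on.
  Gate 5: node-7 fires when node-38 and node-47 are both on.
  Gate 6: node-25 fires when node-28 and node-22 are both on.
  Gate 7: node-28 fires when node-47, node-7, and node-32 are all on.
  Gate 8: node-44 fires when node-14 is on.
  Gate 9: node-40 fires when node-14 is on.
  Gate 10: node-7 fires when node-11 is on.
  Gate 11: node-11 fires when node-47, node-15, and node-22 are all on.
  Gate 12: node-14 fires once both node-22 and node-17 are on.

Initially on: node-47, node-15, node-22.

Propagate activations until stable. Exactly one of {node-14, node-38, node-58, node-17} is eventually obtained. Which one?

Gate 11: node-47, node-15, and node-22 on → node-11 on.
Gate 10: node-11 on → node-7 on.
Gate 4: node-11 and node-15 on → node-32 on.
node-47, node-7, and node-32 are on, so node-28 fires (Gate 7).
Gate 6: node-28 and node-22 on → node-25 on.
Gate 2: node-25 and node-7 on → node-58 on.
No rule produces node-17, and it is not given. node-38 would need node-44 and node-32 (Gate 1), but node-44 never turns on. node-14 would need node-22 and node-17 (Gate 12), but node-17 never turns on.

node-58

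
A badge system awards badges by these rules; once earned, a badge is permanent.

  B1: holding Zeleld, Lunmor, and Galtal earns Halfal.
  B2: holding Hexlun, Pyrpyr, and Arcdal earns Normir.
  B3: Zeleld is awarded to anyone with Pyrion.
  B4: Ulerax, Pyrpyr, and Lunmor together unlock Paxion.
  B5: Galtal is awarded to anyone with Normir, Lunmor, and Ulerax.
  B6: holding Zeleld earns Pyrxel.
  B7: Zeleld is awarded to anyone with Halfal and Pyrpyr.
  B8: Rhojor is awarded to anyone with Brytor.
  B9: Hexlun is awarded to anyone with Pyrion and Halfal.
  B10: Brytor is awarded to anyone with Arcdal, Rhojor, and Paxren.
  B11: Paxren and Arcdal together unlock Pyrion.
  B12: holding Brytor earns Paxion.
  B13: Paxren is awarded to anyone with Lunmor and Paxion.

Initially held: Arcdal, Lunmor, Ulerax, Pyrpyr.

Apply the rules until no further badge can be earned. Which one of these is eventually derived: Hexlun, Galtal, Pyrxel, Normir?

With Ulerax, Pyrpyr, and Lunmor, Paxion is earned (B4).
With Lunmor and Paxion, Paxren is earned (B13).
With Paxren and Arcdal, Pyrion is earned (B11).
With Pyrion, Zeleld is earned (B3).
With Zeleld, Pyrxel is earned (B6).
Galtal would need Normir, Lunmor, and Ulerax (B5), but Normir is never earned. Normir would need Hexlun, Pyrpyr, and Arcdal (B2), but Hexlun is never earned. Hexlun would need Pyrion and Halfal (B9), but Halfal is never earned.

Pyrxel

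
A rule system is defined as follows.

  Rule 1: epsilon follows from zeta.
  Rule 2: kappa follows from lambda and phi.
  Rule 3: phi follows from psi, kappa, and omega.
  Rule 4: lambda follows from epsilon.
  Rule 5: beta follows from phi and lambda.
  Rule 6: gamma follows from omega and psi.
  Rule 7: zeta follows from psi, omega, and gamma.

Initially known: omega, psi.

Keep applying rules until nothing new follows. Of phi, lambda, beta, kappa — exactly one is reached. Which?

lambda

From omega and psi, Rule 6 gives gamma.
From psi, omega, and gamma, Rule 7 gives zeta.
From zeta, Rule 1 gives epsilon.
epsilon holds, so lambda follows (Rule 4).
phi would need psi, kappa, and omega (Rule 3), but kappa is never established. kappa would need lambda and phi (Rule 2), but phi is never established. beta would need phi and lambda (Rule 5), but phi is never established.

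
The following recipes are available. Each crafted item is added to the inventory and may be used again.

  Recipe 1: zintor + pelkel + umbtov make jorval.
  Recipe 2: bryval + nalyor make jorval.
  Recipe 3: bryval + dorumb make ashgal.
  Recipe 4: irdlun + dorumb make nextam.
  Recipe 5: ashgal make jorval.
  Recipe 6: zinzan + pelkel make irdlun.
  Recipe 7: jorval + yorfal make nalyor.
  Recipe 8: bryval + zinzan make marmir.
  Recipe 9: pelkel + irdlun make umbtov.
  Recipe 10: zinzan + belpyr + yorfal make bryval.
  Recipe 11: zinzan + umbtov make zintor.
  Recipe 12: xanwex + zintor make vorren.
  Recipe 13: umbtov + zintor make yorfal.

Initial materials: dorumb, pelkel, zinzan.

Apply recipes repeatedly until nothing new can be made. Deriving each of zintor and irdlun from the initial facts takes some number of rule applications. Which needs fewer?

irdlun: Using Recipe 6, zinzan and pelkel make irdlun. [1 rule application]
zintor: zinzan + pelkel → irdlun (Recipe 6). pelkel + irdlun → umbtov (Recipe 9). zinzan + umbtov → zintor (Recipe 11). [3 rule applications]
irdlun needs fewer.

irdlun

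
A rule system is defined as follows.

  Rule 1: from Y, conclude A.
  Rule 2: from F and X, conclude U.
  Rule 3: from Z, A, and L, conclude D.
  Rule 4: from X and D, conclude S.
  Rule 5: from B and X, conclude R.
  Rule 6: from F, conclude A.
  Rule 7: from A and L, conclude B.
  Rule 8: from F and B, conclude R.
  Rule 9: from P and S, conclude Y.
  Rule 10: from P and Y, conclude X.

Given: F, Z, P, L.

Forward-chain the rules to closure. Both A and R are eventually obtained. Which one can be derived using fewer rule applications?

A

A: From F, Rule 6 gives A. [1 rule application]
R: From F, Rule 6 gives A. A and L hold, so B follows (Rule 7). From F and B, Rule 8 gives R. [3 rule applications]
A needs fewer.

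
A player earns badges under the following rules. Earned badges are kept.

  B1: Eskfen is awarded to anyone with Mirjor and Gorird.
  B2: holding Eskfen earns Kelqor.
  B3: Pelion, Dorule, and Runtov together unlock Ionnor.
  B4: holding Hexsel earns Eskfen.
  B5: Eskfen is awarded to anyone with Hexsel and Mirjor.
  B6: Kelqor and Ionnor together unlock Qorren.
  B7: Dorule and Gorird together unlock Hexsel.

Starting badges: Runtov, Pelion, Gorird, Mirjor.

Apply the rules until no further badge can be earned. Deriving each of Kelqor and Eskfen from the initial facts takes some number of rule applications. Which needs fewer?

Eskfen: With Mirjor and Gorird, Eskfen is earned (B1). [1 rule application]
Kelqor: With Mirjor and Gorird, Eskfen is earned (B1). With Eskfen, Kelqor is earned (B2). [2 rule applications]
Eskfen needs fewer.

Eskfen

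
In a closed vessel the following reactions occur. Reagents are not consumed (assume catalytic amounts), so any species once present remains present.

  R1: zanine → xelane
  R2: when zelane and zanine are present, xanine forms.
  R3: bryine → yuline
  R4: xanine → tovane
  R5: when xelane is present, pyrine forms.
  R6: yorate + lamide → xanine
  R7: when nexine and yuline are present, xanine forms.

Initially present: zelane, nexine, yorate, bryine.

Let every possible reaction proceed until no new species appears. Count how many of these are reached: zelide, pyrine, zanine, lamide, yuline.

bryine present → yuline forms (R3).
No rule produces zelide, and it is not given.
pyrine would need xelane (R5), but xelane never forms.
No rule produces zanine, and it is not given.
No rule produces lamide, and it is not given.
yuline: reached.
Reached: yuline — 1 of the 5.

1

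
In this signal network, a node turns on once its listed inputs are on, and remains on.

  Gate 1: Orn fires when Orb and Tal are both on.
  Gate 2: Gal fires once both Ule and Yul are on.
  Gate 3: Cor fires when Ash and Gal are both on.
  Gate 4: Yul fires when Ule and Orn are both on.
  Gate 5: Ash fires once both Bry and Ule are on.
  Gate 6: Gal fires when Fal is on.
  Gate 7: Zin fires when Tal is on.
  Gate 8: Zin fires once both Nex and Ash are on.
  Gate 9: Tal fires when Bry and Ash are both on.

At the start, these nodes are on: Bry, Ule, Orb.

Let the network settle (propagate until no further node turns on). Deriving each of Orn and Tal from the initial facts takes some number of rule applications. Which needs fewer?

Tal: Gate 5: Bry and Ule on → Ash on. Bry and Ash are on, so Tal fires (Gate 9). [2 rule applications]
Orn: Bry and Ule are on, so Ash fires (Gate 5). Bry and Ash are on, so Tal fires (Gate 9). Orb and Tal are on, so Orn fires (Gate 1). [3 rule applications]
Tal needs fewer.

Tal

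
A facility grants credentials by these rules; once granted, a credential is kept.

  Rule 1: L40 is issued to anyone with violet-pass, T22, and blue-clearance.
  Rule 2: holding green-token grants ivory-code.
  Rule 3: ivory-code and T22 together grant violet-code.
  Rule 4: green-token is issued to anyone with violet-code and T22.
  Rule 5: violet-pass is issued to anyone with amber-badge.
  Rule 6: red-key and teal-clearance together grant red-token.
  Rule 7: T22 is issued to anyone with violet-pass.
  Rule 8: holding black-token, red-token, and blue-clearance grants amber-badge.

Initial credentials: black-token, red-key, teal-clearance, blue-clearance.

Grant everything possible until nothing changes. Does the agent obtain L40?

Yes

Holding red-key and teal-clearance grants red-token (Rule 6).
Holding black-token, red-token, and blue-clearance grants amber-badge (Rule 8).
Holding amber-badge grants violet-pass (Rule 5).
Holding violet-pass grants T22 (Rule 7).
Holding violet-pass, T22, and blue-clearance grants L40 (Rule 1).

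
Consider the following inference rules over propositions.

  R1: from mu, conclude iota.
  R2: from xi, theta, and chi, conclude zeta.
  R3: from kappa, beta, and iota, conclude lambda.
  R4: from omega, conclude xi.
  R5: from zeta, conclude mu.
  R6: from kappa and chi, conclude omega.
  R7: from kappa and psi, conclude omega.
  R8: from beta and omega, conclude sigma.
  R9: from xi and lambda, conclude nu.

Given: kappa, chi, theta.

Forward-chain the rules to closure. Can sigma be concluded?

sigma would need beta and omega (R8), but beta is never established.

No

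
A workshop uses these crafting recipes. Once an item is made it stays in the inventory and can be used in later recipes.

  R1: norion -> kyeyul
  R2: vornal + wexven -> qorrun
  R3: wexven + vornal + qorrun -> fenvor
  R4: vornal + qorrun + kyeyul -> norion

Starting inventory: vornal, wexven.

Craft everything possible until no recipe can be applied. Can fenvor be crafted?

Using R2, vornal and wexven make qorrun.
Using R3, wexven, vornal, and qorrun make fenvor.

Yes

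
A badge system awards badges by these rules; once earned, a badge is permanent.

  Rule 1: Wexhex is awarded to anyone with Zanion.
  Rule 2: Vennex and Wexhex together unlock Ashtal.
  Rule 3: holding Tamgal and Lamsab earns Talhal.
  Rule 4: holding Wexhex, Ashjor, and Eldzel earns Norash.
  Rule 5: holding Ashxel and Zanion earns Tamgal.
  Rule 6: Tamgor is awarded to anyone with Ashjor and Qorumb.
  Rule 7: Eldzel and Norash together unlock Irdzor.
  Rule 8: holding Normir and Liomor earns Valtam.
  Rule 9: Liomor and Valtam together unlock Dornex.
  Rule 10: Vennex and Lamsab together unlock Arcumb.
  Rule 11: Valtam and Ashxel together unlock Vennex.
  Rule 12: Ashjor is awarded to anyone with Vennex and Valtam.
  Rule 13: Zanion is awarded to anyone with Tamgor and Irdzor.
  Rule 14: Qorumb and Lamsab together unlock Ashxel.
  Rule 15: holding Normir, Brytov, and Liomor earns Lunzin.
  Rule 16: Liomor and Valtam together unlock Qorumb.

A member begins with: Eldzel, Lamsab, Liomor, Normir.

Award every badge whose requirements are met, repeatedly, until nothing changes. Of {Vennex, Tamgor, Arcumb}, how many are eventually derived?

With Normir and Liomor, Valtam is earned (Rule 8).
With Liomor and Valtam, Qorumb is earned (Rule 16).
With Qorumb and Lamsab, Ashxel is earned (Rule 14).
With Valtam and Ashxel, Vennex is earned (Rule 11).
With Vennex and Lamsab, Arcumb is earned (Rule 10).
With Vennex and Valtam, Ashjor is earned (Rule 12).
With Ashjor and Qorumb, Tamgor is earned (Rule 6).
Vennex: reached.
Tamgor: reached.
Arcumb: reached.
All 3 are reached.

3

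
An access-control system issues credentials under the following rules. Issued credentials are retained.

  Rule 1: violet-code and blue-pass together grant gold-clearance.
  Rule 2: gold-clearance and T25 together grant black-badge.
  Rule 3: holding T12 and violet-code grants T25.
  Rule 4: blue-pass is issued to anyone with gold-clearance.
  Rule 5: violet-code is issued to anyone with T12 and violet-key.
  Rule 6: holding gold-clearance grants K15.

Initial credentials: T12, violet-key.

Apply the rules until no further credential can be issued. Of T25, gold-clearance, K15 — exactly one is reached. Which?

Holding T12 and violet-key grants violet-code (Rule 5).
Holding T12 and violet-code grants T25 (Rule 3).
K15 would need gold-clearance (Rule 6), but gold-clearance is never granted. gold-clearance would need violet-code and blue-pass (Rule 1), but blue-pass is never granted.

T25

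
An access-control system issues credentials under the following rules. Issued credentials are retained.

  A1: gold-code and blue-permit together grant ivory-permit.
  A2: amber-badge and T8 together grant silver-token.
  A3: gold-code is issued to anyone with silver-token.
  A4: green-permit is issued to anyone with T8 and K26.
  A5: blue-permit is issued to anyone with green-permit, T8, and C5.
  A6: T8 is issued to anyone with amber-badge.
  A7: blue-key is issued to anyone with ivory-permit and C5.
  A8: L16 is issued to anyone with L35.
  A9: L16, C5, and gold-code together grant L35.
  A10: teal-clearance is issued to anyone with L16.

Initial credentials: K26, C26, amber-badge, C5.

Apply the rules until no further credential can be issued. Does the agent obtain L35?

L35 would need L16, C5, and gold-code (A9), but L16 is never granted.

No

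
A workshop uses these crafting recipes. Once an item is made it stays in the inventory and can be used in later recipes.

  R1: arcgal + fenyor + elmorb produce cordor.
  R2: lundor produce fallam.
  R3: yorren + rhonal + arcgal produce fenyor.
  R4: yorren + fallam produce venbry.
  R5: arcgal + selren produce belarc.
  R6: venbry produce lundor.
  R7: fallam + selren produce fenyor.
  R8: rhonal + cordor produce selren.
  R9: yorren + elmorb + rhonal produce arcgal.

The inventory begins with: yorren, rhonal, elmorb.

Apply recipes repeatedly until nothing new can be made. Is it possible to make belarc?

Yes

yorren + elmorb + rhonal → arcgal (R9).
yorren + rhonal + arcgal → fenyor (R3).
arcgal + fenyor + elmorb → cordor (R1).
Using R8, rhonal and cordor make selren.
arcgal + selren → belarc (R5).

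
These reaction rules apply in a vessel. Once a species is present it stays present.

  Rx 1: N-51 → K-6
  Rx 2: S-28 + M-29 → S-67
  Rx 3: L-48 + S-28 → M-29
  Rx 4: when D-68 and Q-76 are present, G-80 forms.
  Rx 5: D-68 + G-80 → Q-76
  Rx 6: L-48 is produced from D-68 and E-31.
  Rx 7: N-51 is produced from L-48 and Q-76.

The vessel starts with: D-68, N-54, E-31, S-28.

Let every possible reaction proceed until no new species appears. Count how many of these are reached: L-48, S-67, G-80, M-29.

D-68 and E-31 present → L-48 forms (Rx 6).
L-48 and S-28 present → M-29 forms (Rx 3).
S-28 and M-29 present → S-67 forms (Rx 2).
L-48: reached.
S-67: reached.
G-80 would need D-68 and Q-76 (Rx 4), but Q-76 never forms.
M-29: reached.
Reached: L-48, S-67, and M-29 — 3 of the 4.

3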